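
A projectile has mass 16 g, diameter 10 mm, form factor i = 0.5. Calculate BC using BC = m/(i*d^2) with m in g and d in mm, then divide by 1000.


BC = m/(i*d^2*1000) = 16/(0.5 * 10^2 * 1000) = 0.00032

0.00032


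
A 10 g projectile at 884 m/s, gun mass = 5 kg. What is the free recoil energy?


v_r = m_p*v_p/m_gun = 0.01*884/5 = 1.768 m/s, E_r = 0.5*m_gun*v_r^2 = 0.5*5*1.768^2 = 7.815 J

7.815 J


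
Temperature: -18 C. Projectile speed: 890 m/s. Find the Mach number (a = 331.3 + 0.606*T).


a = 331.3 + 0.606*(-18) = 320.392 m/s
M = v/a = 890/320.392 = 2.778

2.778


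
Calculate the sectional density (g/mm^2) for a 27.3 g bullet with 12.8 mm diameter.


SD = m/d^2 = 27.3/12.8^2 = 0.1666 g/mm^2

0.1666 g/mm^2


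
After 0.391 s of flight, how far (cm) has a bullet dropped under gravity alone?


drop = 0.5*g*t^2 = 0.5*9.81*0.391^2 = 0.749881 m ≈ 74.99 cm

74.99 cm


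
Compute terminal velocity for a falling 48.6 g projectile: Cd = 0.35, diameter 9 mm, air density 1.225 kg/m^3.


A = pi*(d/2)^2 = pi*(9/2000)^2 = 6.36173e-05 m^2
vt = sqrt(2mg/(Cd*rho*A)) = sqrt(2*0.0486*9.81/(0.35 * 1.225 * 6.36173e-05)) = 187 m/s

187 m/s


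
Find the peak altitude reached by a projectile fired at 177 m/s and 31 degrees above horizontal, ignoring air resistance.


H = (v0*sin(theta))^2 / (2g) = (177*sin(31°))^2 / (2*9.81) = 423.6 m

423.6 m


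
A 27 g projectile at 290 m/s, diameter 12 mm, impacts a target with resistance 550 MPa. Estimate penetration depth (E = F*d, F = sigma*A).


A = pi*(d/2)^2 = pi*(12/2)^2 = 113.097 mm^2
E = 0.5*m*v^2 = 0.5*0.027*290^2 = 1135.35 J
depth = E/(sigma*A) = 1135.35 J / (550 MPa * 113.097 mm^2) = 1135.35/(550 * 113.097) m = 0.0182522 m ≈ 18.25 mm

18.25 mm


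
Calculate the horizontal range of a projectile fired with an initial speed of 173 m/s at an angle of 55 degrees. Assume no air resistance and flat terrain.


R = v0^2 * sin(2*theta) / g = 173^2 * sin(2*55°) / 9.81 = 2867 m

2867 m


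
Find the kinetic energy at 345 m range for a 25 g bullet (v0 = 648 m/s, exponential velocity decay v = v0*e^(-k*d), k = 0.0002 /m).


v = v0*exp(-k*d) = 648*exp(-0.0002*345) = 604.796 m/s
E = 0.5*m*v^2 = 0.5*0.025*604.796^2 = 4572 J

4572 J


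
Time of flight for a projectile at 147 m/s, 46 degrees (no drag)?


T = 2*v0*sin(theta)/g = 2*147*sin(46°)/9.81 = 21.56 s

21.56 s


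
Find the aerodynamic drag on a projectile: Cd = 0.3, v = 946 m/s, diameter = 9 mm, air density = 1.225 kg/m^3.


A = pi*(d/2)^2 = pi*(9/2000)^2 = 6.36173e-05 m^2
Fd = 0.5*Cd*rho*A*v^2 = 0.5*0.3*1.225*6.36173e-05*946^2 = 10.46 N

10.46 N


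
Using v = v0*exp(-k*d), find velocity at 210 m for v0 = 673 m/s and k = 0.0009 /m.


v = v0*exp(-k*d) = 673*exp(-0.0009*210) = 557.1 m/s

557.1 m/s


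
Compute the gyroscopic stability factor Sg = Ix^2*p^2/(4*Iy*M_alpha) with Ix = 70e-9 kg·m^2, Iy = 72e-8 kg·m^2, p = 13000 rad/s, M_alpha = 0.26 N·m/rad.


Sg = Ix^2 * p^2 / (4 * Iy * M_alpha) = (70e-9)^2 * 13000^2 / (4 * 72e-8 * 0.26) = 1.106

1.106


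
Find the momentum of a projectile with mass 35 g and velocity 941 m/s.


p = m*v = 0.035*941 = 32.94 kg·m/s

32.94 kg·m/s


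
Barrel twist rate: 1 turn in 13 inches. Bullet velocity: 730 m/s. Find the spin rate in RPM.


twist_m = 13*0.0254 = 0.3302 m
spin = v/twist = 730/0.3302 = 2210.781 rev/s
RPM = spin*60 = 2210.781*60 ≈ 132647 RPM

132647 RPM


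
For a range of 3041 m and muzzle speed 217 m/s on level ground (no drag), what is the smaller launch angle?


sin(2*theta) = R*g/v0^2 = 3041*9.81/217^2 = 0.633528, theta = arcsin(0.633528)/2 = 19.66°

19.66 degrees


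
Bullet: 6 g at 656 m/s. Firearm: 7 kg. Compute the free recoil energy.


v_r = m_p*v_p/m_gun = 0.006*656/7 = 0.562286 m/s, E_r = 0.5*m_gun*v_r^2 = 0.5*7*0.562286^2 = 1.107 J

1.107 J


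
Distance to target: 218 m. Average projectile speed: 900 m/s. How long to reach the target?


t = d/v = 218/900 = 0.2422 s

0.2422 s


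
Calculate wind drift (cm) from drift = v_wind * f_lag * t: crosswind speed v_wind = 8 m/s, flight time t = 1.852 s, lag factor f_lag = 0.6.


drift = v_wind * lag * t = 8 * 0.6 * 1.852 = 8.8896 m ≈ 889 cm

889 cm


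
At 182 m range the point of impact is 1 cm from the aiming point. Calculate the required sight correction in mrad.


1 mrad subtends 1 cm per 10 m of range, so adj = error_cm / (dist_m / 10) = 1 / (182/10) = 0.05495 mrad

0.05495 mrad


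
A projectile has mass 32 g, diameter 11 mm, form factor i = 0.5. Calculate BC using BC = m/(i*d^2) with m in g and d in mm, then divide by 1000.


BC = m/(i*d^2*1000) = 32/(0.5 * 11^2 * 1000) = 0.0005289

0.0005289


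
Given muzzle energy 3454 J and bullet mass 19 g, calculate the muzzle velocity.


v = sqrt(2*E/m) = sqrt(2*3454/0.019) = 603 m/s

603 m/s


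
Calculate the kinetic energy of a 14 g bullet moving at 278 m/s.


E = 0.5*m*v^2 = 0.5*0.014*278^2 = 541 J

541 J


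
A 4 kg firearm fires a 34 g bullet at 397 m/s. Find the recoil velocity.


v_recoil = m_p * v_p / m_gun = 0.034 * 397 / 4 = 3.375 m/s

3.375 m/s


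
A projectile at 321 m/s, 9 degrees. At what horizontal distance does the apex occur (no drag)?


R = v0^2*sin(2*theta)/g = 321^2*sin(2*9°)/9.81 = 3245.81 m
apex_dist = R/2 = 3245.81/2 = 1623 m

1623 m


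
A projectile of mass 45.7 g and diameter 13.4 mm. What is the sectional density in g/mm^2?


SD = m/d^2 = 45.7/13.4^2 = 0.2545 g/mm^2

0.2545 g/mm^2


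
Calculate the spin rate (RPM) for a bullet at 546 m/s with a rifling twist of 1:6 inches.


twist_m = 6*0.0254 = 0.1524 m
spin = v/twist = 546/0.1524 = 3582.677 rev/s
RPM = spin*60 = 3582.677*60 ≈ 214961 RPM

214961 RPM


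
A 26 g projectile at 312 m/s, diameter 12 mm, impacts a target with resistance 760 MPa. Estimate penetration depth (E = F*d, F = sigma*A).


A = pi*(d/2)^2 = pi*(12/2)^2 = 113.097 mm^2
E = 0.5*m*v^2 = 0.5*0.026*312^2 = 1265.47 J
depth = E/(sigma*A) = 1265.47 J / (760 MPa * 113.097 mm^2) = 1265.47/(760 * 113.097) m = 0.0147227 m ≈ 14.72 mm

14.72 mm


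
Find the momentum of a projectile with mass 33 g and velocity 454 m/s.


p = m*v = 0.033*454 = 14.98 kg·m/s

14.98 kg·m/s


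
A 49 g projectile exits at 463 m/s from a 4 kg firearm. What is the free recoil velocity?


v_recoil = m_p * v_p / m_gun = 0.049 * 463 / 4 = 5.672 m/s

5.672 m/s


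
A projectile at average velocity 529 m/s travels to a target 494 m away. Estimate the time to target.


t = d/v = 494/529 = 0.9338 s

0.9338 s


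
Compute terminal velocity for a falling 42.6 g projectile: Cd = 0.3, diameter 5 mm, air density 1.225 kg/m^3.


A = pi*(d/2)^2 = pi*(5/2000)^2 = 1.96350e-05 m^2
vt = sqrt(2mg/(Cd*rho*A)) = sqrt(2*0.0426*9.81/(0.3 * 1.225 * 1.96350e-05)) = 340.3 m/s

340.3 m/s


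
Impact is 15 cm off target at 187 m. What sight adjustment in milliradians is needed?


1 mrad subtends 1 cm per 10 m of range, so adj = error_cm / (dist_m / 10) = 15 / (187/10) = 0.8021 mrad

0.8021 mrad


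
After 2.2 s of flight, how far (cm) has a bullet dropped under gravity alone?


drop = 0.5*g*t^2 = 0.5*9.81*2.2^2 = 23.7402 m ≈ 2374 cm

2374 cm


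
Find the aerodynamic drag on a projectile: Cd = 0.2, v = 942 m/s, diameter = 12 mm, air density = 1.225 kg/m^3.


A = pi*(d/2)^2 = pi*(12/2000)^2 = 1.13097e-04 m^2
Fd = 0.5*Cd*rho*A*v^2 = 0.5*0.2*1.225*1.13097e-04*942^2 = 12.29 N

12.29 N


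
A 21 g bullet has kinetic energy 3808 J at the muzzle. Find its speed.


v = sqrt(2*E/m) = sqrt(2*3808/0.021) = 602.2 m/s

602.2 m/s


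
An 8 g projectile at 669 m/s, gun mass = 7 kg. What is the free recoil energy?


v_r = m_p*v_p/m_gun = 0.008*669/7 = 0.764571 m/s, E_r = 0.5*m_gun*v_r^2 = 0.5*7*0.764571^2 = 2.046 J

2.046 J


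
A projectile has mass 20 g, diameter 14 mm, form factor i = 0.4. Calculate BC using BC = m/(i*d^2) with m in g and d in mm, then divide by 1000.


BC = m/(i*d^2*1000) = 20/(0.4 * 14^2 * 1000) = 0.0002551

0.0002551


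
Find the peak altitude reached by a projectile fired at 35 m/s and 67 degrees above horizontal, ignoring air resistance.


H = (v0*sin(theta))^2 / (2g) = (35*sin(67°))^2 / (2*9.81) = 52.9 m

52.9 m


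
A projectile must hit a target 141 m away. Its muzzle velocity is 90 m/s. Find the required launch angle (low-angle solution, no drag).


sin(2*theta) = R*g/v0^2 = 141*9.81/90^2 = 0.170767, theta = arcsin(0.170767)/2 = 4.916°

4.916 degrees


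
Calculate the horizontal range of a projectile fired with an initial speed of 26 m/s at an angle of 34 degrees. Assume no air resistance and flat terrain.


R = v0^2 * sin(2*theta) / g = 26^2 * sin(2*34°) / 9.81 = 63.89 m

63.89 m


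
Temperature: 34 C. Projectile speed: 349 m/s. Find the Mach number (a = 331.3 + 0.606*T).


a = 331.3 + 0.606*(34) = 351.904 m/s
M = v/a = 349/351.904 = 0.9917

0.9917


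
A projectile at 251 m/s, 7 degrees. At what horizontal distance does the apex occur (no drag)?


R = v0^2*sin(2*theta)/g = 251^2*sin(2*7°)/9.81 = 1553.65 m
apex_dist = R/2 = 1553.65/2 = 776.8 m

776.8 m


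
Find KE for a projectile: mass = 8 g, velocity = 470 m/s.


E = 0.5*m*v^2 = 0.5*0.008*470^2 = 883.6 J

883.6 J


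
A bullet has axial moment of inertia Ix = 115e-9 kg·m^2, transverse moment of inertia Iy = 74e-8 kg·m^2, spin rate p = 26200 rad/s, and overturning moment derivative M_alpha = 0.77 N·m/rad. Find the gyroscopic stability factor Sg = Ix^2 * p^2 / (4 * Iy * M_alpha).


Sg = Ix^2 * p^2 / (4 * Iy * M_alpha) = (115e-9)^2 * 26200^2 / (4 * 74e-8 * 0.77) = 3.983

3.983


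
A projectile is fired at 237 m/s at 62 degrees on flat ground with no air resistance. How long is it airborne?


T = 2*v0*sin(theta)/g = 2*237*sin(62°)/9.81 = 42.66 s

42.66 s


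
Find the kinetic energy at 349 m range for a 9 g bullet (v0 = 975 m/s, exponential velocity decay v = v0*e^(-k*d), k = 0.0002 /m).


v = v0*exp(-k*d) = 975*exp(-0.0002*349) = 909.266 m/s
E = 0.5*m*v^2 = 0.5*0.009*909.266^2 = 3720 J

3720 J


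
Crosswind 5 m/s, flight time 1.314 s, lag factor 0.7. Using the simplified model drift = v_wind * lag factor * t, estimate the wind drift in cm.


drift = v_wind * lag * t = 5 * 0.7 * 1.314 = 4.599 m ≈ 459.9 cm

459.9 cm


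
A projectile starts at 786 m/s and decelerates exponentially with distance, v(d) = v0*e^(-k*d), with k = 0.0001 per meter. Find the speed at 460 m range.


v = v0*exp(-k*d) = 786*exp(-0.0001*460) = 750.7 m/s

750.7 m/s


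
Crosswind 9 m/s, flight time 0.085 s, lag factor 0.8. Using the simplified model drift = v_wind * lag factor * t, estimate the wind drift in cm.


drift = v_wind * lag * t = 9 * 0.8 * 0.085 = 0.612 m ≈ 61.2 cm

61.2 cm


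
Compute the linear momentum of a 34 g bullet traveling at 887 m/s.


p = m*v = 0.034*887 = 30.16 kg·m/s

30.16 kg·m/s


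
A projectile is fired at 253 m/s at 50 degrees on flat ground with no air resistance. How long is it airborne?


T = 2*v0*sin(theta)/g = 2*253*sin(50°)/9.81 = 39.51 s

39.51 s


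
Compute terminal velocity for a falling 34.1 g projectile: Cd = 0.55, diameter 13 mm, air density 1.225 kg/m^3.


A = pi*(d/2)^2 = pi*(13/2000)^2 = 1.32732e-04 m^2
vt = sqrt(2mg/(Cd*rho*A)) = sqrt(2*0.0341*9.81/(0.55 * 1.225 * 1.32732e-04)) = 86.49 m/s

86.49 m/s


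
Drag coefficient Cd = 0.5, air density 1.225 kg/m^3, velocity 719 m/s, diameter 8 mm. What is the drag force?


A = pi*(d/2)^2 = pi*(8/2000)^2 = 5.02655e-05 m^2
Fd = 0.5*Cd*rho*A*v^2 = 0.5*0.5*1.225*5.02655e-05*719^2 = 7.958 N

7.958 N


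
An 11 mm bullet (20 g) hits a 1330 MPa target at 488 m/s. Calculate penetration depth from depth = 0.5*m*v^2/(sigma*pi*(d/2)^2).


A = pi*(d/2)^2 = pi*(11/2)^2 = 95.0332 mm^2
E = 0.5*m*v^2 = 0.5*0.02*488^2 = 2381.44 J
depth = E/(sigma*A) = 2381.44 J / (1330 MPa * 95.0332 mm^2) = 2381.44/(1330 * 95.0332) m = 0.0188414 m ≈ 18.84 mm

18.84 mm


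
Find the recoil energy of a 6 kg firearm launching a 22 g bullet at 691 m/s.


v_r = m_p*v_p/m_gun = 0.022*691/6 = 2.53367 m/s, E_r = 0.5*m_gun*v_r^2 = 0.5*6*2.53367^2 = 19.26 J

19.26 J


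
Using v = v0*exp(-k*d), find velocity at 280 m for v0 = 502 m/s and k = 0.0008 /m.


v = v0*exp(-k*d) = 502*exp(-0.0008*280) = 401.3 m/s

401.3 m/s


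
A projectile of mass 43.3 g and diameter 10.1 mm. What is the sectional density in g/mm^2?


SD = m/d^2 = 43.3/10.1^2 = 0.4245 g/mm^2

0.4245 g/mm^2


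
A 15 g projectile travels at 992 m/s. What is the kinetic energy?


E = 0.5*m*v^2 = 0.5*0.015*992^2 = 7380 J

7380 J


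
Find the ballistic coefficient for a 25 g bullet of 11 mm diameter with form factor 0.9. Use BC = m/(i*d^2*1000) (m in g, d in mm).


BC = m/(i*d^2*1000) = 25/(0.9 * 11^2 * 1000) = 0.0002296

0.0002296


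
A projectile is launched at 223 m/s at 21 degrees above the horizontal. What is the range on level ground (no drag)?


R = v0^2 * sin(2*theta) / g = 223^2 * sin(2*21°) / 9.81 = 3392 m

3392 m


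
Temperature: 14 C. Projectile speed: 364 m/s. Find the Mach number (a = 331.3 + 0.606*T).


a = 331.3 + 0.606*(14) = 339.784 m/s
M = v/a = 364/339.784 = 1.071

1.071


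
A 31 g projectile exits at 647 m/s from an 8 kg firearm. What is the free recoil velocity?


v_recoil = m_p * v_p / m_gun = 0.031 * 647 / 8 = 2.507 m/s

2.507 m/s


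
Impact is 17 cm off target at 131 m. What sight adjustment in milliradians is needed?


1 mrad subtends 1 cm per 10 m of range, so adj = error_cm / (dist_m / 10) = 17 / (131/10) = 1.298 mrad

1.298 mrad


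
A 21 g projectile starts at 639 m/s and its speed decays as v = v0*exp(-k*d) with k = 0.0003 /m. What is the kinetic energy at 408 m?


v = v0*exp(-k*d) = 639*exp(-0.0003*408) = 565.384 m/s
E = 0.5*m*v^2 = 0.5*0.021*565.384^2 = 3356 J

3356 J


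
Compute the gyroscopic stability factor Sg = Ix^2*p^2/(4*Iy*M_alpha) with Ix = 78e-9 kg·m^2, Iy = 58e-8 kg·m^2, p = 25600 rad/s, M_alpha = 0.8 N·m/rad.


Sg = Ix^2 * p^2 / (4 * Iy * M_alpha) = (78e-9)^2 * 25600^2 / (4 * 58e-8 * 0.8) = 2.148

2.148


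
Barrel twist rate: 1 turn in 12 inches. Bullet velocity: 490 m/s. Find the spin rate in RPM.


twist_m = 12*0.0254 = 0.3048 m
spin = v/twist = 490/0.3048 = 1607.612 rev/s
RPM = spin*60 = 1607.612*60 ≈ 96457 RPM

96457 RPM


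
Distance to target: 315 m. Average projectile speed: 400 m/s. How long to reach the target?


t = d/v = 315/400 = 0.7875 s

0.7875 s


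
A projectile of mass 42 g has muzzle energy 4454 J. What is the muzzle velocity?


v = sqrt(2*E/m) = sqrt(2*4454/0.042) = 460.5 m/s

460.5 m/s


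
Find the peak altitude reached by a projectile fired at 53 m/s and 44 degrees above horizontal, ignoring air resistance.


H = (v0*sin(theta))^2 / (2g) = (53*sin(44°))^2 / (2*9.81) = 69.09 m

69.09 m


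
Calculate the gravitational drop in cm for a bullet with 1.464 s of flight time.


drop = 0.5*g*t^2 = 0.5*9.81*1.464^2 = 10.5129 m ≈ 1051 cm

1051 cm


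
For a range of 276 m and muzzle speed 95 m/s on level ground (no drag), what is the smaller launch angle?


sin(2*theta) = R*g/v0^2 = 276*9.81/95^2 = 0.300007, theta = arcsin(0.300007)/2 = 8.729°

8.729 degrees


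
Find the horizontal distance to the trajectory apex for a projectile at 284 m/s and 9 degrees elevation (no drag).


R = v0^2*sin(2*theta)/g = 284^2*sin(2*9°)/9.81 = 2540.68 m
apex_dist = R/2 = 2540.68/2 = 1270 m

1270 m


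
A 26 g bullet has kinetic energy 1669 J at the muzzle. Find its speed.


v = sqrt(2*E/m) = sqrt(2*1669/0.026) = 358.3 m/s

358.3 m/s


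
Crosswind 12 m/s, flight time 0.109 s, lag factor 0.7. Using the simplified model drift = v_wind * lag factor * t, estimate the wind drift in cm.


drift = v_wind * lag * t = 12 * 0.7 * 0.109 = 0.9156 m ≈ 91.56 cm

91.56 cm


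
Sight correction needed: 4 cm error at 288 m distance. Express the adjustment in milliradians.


1 mrad subtends 1 cm per 10 m of range, so adj = error_cm / (dist_m / 10) = 4 / (288/10) = 0.1389 mrad

0.1389 mrad


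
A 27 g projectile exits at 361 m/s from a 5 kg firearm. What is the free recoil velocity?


v_recoil = m_p * v_p / m_gun = 0.027 * 361 / 5 = 1.949 m/s

1.949 m/s


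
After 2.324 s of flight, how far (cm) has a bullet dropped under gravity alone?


drop = 0.5*g*t^2 = 0.5*9.81*2.324^2 = 26.4918 m ≈ 2649 cm

2649 cm


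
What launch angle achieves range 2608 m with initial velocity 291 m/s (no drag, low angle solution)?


sin(2*theta) = R*g/v0^2 = 2608*9.81/291^2 = 0.302128, theta = arcsin(0.302128)/2 = 8.793°

8.793 degrees


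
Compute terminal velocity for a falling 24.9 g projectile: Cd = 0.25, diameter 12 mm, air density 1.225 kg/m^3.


A = pi*(d/2)^2 = pi*(12/2000)^2 = 1.13097e-04 m^2
vt = sqrt(2mg/(Cd*rho*A)) = sqrt(2*0.0249*9.81/(0.25 * 1.225 * 1.13097e-04)) = 118.8 m/s

118.8 m/s


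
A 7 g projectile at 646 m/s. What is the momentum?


p = m*v = 0.007*646 = 4.522 kg·m/s

4.522 kg·m/s


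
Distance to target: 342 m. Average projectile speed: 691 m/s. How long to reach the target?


t = d/v = 342/691 = 0.4949 s

0.4949 s


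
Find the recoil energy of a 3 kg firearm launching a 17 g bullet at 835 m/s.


v_r = m_p*v_p/m_gun = 0.017*835/3 = 4.73167 m/s, E_r = 0.5*m_gun*v_r^2 = 0.5*3*4.73167^2 = 33.58 J

33.58 J


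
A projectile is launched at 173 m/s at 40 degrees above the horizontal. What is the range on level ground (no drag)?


R = v0^2 * sin(2*theta) / g = 173^2 * sin(2*40°) / 9.81 = 3005 m

3005 m


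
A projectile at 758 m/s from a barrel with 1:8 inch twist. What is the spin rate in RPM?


twist_m = 8*0.0254 = 0.2032 m
spin = v/twist = 758/0.2032 = 3730.315 rev/s
RPM = spin*60 = 3730.315*60 ≈ 223819 RPM

223819 RPM


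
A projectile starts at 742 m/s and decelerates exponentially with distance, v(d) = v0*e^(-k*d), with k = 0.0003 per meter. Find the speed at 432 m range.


v = v0*exp(-k*d) = 742*exp(-0.0003*432) = 651.8 m/s

651.8 m/s


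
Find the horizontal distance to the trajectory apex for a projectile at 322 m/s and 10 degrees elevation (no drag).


R = v0^2*sin(2*theta)/g = 322^2*sin(2*10°)/9.81 = 3614.88 m
apex_dist = R/2 = 3614.88/2 = 1807 m

1807 m


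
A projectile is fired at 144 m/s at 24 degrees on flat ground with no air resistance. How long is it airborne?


T = 2*v0*sin(theta)/g = 2*144*sin(24°)/9.81 = 11.94 s

11.94 s


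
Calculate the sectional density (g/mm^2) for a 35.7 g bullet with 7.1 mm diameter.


SD = m/d^2 = 35.7/7.1^2 = 0.7082 g/mm^2

0.7082 g/mm^2


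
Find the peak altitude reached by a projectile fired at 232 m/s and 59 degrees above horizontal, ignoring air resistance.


H = (v0*sin(theta))^2 / (2g) = (232*sin(59°))^2 / (2*9.81) = 2016 m

2016 m


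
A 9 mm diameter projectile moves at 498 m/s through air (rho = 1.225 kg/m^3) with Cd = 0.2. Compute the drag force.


A = pi*(d/2)^2 = pi*(9/2000)^2 = 6.36173e-05 m^2
Fd = 0.5*Cd*rho*A*v^2 = 0.5*0.2*1.225*6.36173e-05*498^2 = 1.933 N

1.933 N


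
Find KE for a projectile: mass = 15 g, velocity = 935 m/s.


E = 0.5*m*v^2 = 0.5*0.015*935^2 = 6557 J

6557 J


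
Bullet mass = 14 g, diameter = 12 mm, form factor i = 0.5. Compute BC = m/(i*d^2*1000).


BC = m/(i*d^2*1000) = 14/(0.5 * 12^2 * 1000) = 0.0001944

0.0001944


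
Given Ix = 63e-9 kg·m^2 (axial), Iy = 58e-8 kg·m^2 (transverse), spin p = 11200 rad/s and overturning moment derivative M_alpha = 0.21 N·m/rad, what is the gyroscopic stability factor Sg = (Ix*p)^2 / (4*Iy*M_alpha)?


Sg = Ix^2 * p^2 / (4 * Iy * M_alpha) = (63e-9)^2 * 11200^2 / (4 * 58e-8 * 0.21) = 1.022

1.022


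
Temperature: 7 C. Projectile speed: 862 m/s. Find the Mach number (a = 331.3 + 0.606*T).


a = 331.3 + 0.606*(7) = 335.542 m/s
M = v/a = 862/335.542 = 2.569

2.569


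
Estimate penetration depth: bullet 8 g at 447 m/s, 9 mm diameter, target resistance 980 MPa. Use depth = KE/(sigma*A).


A = pi*(d/2)^2 = pi*(9/2)^2 = 63.6173 mm^2
E = 0.5*m*v^2 = 0.5*0.008*447^2 = 799.236 J
depth = E/(sigma*A) = 799.236 J / (980 MPa * 63.6173 mm^2) = 799.236/(980 * 63.6173) m = 0.0128196 m ≈ 12.82 mm

12.82 mm


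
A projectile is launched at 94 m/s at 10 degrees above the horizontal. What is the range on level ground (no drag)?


R = v0^2 * sin(2*theta) / g = 94^2 * sin(2*10°) / 9.81 = 308.1 m

308.1 m


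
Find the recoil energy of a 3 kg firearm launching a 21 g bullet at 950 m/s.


v_r = m_p*v_p/m_gun = 0.021*950/3 = 6.65 m/s, E_r = 0.5*m_gun*v_r^2 = 0.5*3*6.65^2 = 66.33 J

66.33 J


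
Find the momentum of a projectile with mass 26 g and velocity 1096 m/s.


p = m*v = 0.026*1096 = 28.5 kg·m/s

28.5 kg·m/s


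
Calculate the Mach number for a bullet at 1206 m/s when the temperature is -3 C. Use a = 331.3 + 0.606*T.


a = 331.3 + 0.606*(-3) = 329.482 m/s
M = v/a = 1206/329.482 = 3.66

3.66


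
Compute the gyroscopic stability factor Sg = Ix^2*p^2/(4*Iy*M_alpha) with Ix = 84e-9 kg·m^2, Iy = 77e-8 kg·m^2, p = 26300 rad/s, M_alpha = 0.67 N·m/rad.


Sg = Ix^2 * p^2 / (4 * Iy * M_alpha) = (84e-9)^2 * 26300^2 / (4 * 77e-8 * 0.67) = 2.365

2.365


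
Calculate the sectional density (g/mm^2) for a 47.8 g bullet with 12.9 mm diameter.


SD = m/d^2 = 47.8/12.9^2 = 0.2872 g/mm^2

0.2872 g/mm^2


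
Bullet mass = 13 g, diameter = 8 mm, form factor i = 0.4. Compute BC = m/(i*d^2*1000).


BC = m/(i*d^2*1000) = 13/(0.4 * 8^2 * 1000) = 0.0005078

0.0005078


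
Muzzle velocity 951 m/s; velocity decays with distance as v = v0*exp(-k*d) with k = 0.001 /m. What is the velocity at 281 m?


v = v0*exp(-k*d) = 951*exp(-0.001*281) = 718 m/s

718 m/s


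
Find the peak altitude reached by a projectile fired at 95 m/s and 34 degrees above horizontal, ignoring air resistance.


H = (v0*sin(theta))^2 / (2g) = (95*sin(34°))^2 / (2*9.81) = 143.8 m

143.8 m


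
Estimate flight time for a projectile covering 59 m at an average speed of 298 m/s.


t = d/v = 59/298 = 0.198 s

0.198 s


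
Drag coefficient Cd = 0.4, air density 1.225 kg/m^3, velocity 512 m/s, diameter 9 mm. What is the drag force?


A = pi*(d/2)^2 = pi*(9/2000)^2 = 6.36173e-05 m^2
Fd = 0.5*Cd*rho*A*v^2 = 0.5*0.4*1.225*6.36173e-05*512^2 = 4.086 N

4.086 N


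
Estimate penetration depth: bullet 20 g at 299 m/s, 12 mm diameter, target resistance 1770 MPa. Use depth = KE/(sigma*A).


A = pi*(d/2)^2 = pi*(12/2)^2 = 113.097 mm^2
E = 0.5*m*v^2 = 0.5*0.02*299^2 = 894.01 J
depth = E/(sigma*A) = 894.01 J / (1770 MPa * 113.097 mm^2) = 894.01/(1770 * 113.097) m = 0.00446598 m ≈ 4.466 mm

4.466 mm


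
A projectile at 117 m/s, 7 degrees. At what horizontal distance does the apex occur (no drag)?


R = v0^2*sin(2*theta)/g = 117^2*sin(2*7°)/9.81 = 337.581 m
apex_dist = R/2 = 337.581/2 = 168.8 m

168.8 m


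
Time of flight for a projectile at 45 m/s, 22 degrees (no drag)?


T = 2*v0*sin(theta)/g = 2*45*sin(22°)/9.81 = 3.437 s

3.437 s


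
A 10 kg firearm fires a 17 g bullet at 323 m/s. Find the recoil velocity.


v_recoil = m_p * v_p / m_gun = 0.017 * 323 / 10 = 0.5491 m/s

0.5491 m/s


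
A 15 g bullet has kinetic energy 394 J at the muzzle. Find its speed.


v = sqrt(2*E/m) = sqrt(2*394/0.015) = 229.2 m/s

229.2 m/s


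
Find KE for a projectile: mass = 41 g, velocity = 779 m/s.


E = 0.5*m*v^2 = 0.5*0.041*779^2 = 12440 J

12440 J


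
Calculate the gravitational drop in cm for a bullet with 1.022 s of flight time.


drop = 0.5*g*t^2 = 0.5*9.81*1.022^2 = 5.12319 m ≈ 512.3 cm

512.3 cm


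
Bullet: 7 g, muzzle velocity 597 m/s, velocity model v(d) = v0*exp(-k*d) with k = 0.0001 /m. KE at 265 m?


v = v0*exp(-k*d) = 597*exp(-0.0001*265) = 581.387 m/s
E = 0.5*m*v^2 = 0.5*0.007*581.387^2 = 1183 J

1183 J


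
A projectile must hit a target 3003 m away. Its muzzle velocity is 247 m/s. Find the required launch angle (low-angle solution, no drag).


sin(2*theta) = R*g/v0^2 = 3003*9.81/247^2 = 0.48287, theta = arcsin(0.48287)/2 = 14.44°

14.44 degrees


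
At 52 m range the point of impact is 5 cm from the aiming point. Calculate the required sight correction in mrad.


1 mrad subtends 1 cm per 10 m of range, so adj = error_cm / (dist_m / 10) = 5 / (52/10) = 0.9615 mrad

0.9615 mrad


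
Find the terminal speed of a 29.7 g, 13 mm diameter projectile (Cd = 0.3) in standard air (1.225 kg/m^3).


A = pi*(d/2)^2 = pi*(13/2000)^2 = 1.32732e-04 m^2
vt = sqrt(2mg/(Cd*rho*A)) = sqrt(2*0.0297*9.81/(0.3 * 1.225 * 1.32732e-04)) = 109.3 m/s

109.3 m/s


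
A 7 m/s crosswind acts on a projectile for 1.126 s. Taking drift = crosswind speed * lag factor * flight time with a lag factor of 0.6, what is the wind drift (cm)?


drift = v_wind * lag * t = 7 * 0.6 * 1.126 = 4.7292 m ≈ 472.9 cm

472.9 cm


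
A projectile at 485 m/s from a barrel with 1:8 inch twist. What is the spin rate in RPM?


twist_m = 8*0.0254 = 0.2032 m
spin = v/twist = 485/0.2032 = 2386.811 rev/s
RPM = spin*60 = 2386.811*60 ≈ 143209 RPM

143209 RPM


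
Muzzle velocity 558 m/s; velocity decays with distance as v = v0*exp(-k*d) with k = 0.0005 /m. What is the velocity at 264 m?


v = v0*exp(-k*d) = 558*exp(-0.0005*264) = 489 m/s

489 m/s


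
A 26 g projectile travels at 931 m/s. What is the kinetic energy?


E = 0.5*m*v^2 = 0.5*0.026*931^2 = 11268 J

11268 J


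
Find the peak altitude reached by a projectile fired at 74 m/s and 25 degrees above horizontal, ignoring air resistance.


H = (v0*sin(theta))^2 / (2g) = (74*sin(25°))^2 / (2*9.81) = 49.85 m

49.85 m


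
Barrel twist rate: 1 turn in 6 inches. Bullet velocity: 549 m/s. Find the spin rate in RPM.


twist_m = 6*0.0254 = 0.1524 m
spin = v/twist = 549/0.1524 = 3602.362 rev/s
RPM = spin*60 = 3602.362*60 ≈ 216142 RPM

216142 RPM


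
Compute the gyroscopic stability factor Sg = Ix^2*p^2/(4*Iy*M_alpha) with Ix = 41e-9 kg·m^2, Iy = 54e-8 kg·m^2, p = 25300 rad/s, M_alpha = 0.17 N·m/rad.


Sg = Ix^2 * p^2 / (4 * Iy * M_alpha) = (41e-9)^2 * 25300^2 / (4 * 54e-8 * 0.17) = 2.93

2.93


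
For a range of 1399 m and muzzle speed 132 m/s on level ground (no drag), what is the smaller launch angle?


sin(2*theta) = R*g/v0^2 = 1399*9.81/132^2 = 0.78766, theta = arcsin(0.78766)/2 = 25.98°

25.98 degrees


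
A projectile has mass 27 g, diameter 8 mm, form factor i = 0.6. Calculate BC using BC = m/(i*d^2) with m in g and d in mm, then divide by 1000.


BC = m/(i*d^2*1000) = 27/(0.6 * 8^2 * 1000) = 0.0007031

0.0007031


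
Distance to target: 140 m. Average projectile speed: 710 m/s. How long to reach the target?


t = d/v = 140/710 = 0.1972 s

0.1972 s


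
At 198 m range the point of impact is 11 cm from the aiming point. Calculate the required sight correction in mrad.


1 mrad subtends 1 cm per 10 m of range, so adj = error_cm / (dist_m / 10) = 11 / (198/10) = 0.5556 mrad

0.5556 mrad


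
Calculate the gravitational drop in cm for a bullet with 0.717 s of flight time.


drop = 0.5*g*t^2 = 0.5*9.81*0.717^2 = 2.52161 m ≈ 252.2 cm

252.2 cm


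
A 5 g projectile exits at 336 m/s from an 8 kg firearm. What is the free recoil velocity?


v_recoil = m_p * v_p / m_gun = 0.005 * 336 / 8 = 0.21 m/s

0.21 m/s


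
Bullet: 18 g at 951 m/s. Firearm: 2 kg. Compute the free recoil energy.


v_r = m_p*v_p/m_gun = 0.018*951/2 = 8.559 m/s, E_r = 0.5*m_gun*v_r^2 = 0.5*2*8.559^2 = 73.26 J

73.26 J


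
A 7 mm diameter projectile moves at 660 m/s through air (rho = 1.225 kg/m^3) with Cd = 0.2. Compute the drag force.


A = pi*(d/2)^2 = pi*(7/2000)^2 = 3.84845e-05 m^2
Fd = 0.5*Cd*rho*A*v^2 = 0.5*0.2*1.225*3.84845e-05*660^2 = 2.054 N

2.054 N


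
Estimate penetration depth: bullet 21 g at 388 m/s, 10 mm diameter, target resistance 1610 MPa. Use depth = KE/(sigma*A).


A = pi*(d/2)^2 = pi*(10/2)^2 = 78.5398 mm^2
E = 0.5*m*v^2 = 0.5*0.021*388^2 = 1580.71 J
depth = E/(sigma*A) = 1580.71 J / (1610 MPa * 78.5398 mm^2) = 1580.71/(1610 * 78.5398) m = 0.0125008 m ≈ 12.5 mm

12.5 mm


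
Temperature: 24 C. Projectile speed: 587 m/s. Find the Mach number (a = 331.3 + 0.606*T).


a = 331.3 + 0.606*(24) = 345.844 m/s
M = v/a = 587/345.844 = 1.697

1.697


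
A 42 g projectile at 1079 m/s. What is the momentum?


p = m*v = 0.042*1079 = 45.32 kg·m/s

45.32 kg·m/s


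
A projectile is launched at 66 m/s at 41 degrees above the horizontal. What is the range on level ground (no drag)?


R = v0^2 * sin(2*theta) / g = 66^2 * sin(2*41°) / 9.81 = 439.7 m

439.7 m


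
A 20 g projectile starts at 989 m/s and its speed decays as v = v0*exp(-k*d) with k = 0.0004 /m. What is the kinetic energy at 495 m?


v = v0*exp(-k*d) = 989*exp(-0.0004*495) = 811.346 m/s
E = 0.5*m*v^2 = 0.5*0.02*811.346^2 = 6583 J

6583 J


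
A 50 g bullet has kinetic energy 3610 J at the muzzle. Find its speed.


v = sqrt(2*E/m) = sqrt(2*3610/0.05) = 380 m/s

380 m/s


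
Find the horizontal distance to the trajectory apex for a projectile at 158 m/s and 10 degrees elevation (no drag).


R = v0^2*sin(2*theta)/g = 158^2*sin(2*10°)/9.81 = 870.356 m
apex_dist = R/2 = 870.356/2 = 435.2 m

435.2 m


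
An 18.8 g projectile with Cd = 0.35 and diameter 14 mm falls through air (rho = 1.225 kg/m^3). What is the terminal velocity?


A = pi*(d/2)^2 = pi*(14/2000)^2 = 1.53938e-04 m^2
vt = sqrt(2mg/(Cd*rho*A)) = sqrt(2*0.0188*9.81/(0.35 * 1.225 * 1.53938e-04)) = 74.76 m/s

74.76 m/s


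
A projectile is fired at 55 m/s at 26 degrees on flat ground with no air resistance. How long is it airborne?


T = 2*v0*sin(theta)/g = 2*55*sin(26°)/9.81 = 4.915 s

4.915 s


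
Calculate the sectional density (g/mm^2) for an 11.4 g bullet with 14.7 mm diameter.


SD = m/d^2 = 11.4/14.7^2 = 0.05276 g/mm^2

0.05276 g/mm^2


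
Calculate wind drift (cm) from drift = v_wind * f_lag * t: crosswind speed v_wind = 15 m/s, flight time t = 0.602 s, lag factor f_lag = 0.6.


drift = v_wind * lag * t = 15 * 0.6 * 0.602 = 5.418 m ≈ 541.8 cm

541.8 cm


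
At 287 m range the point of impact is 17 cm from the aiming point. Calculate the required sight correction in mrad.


1 mrad subtends 1 cm per 10 m of range, so adj = error_cm / (dist_m / 10) = 17 / (287/10) = 0.5923 mrad

0.5923 mrad


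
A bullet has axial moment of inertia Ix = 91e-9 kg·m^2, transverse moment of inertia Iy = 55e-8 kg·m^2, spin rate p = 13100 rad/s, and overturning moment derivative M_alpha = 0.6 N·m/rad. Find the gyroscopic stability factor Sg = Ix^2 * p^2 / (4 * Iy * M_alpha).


Sg = Ix^2 * p^2 / (4 * Iy * M_alpha) = (91e-9)^2 * 13100^2 / (4 * 55e-8 * 0.6) = 1.077

1.077


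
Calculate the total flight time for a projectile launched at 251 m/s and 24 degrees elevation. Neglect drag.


T = 2*v0*sin(theta)/g = 2*251*sin(24°)/9.81 = 20.81 s

20.81 s


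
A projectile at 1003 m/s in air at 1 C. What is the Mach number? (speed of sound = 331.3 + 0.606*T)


a = 331.3 + 0.606*(1) = 331.906 m/s
M = v/a = 1003/331.906 = 3.022

3.022


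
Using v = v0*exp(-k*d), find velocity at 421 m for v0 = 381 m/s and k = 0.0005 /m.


v = v0*exp(-k*d) = 381*exp(-0.0005*421) = 308.7 m/s

308.7 m/s


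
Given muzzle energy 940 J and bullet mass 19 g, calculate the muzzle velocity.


v = sqrt(2*E/m) = sqrt(2*940/0.019) = 314.6 m/s

314.6 m/s


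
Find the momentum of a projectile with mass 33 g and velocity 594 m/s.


p = m*v = 0.033*594 = 19.6 kg·m/s

19.6 kg·m/s


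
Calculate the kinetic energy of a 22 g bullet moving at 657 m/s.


E = 0.5*m*v^2 = 0.5*0.022*657^2 = 4748 J

4748 J


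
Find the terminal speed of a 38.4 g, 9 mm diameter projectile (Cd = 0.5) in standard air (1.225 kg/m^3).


A = pi*(d/2)^2 = pi*(9/2000)^2 = 6.36173e-05 m^2
vt = sqrt(2mg/(Cd*rho*A)) = sqrt(2*0.0384*9.81/(0.5 * 1.225 * 6.36173e-05)) = 139.1 m/s

139.1 m/s


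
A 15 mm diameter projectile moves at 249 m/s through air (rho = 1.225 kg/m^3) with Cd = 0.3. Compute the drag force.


A = pi*(d/2)^2 = pi*(15/2000)^2 = 1.76715e-04 m^2
Fd = 0.5*Cd*rho*A*v^2 = 0.5*0.3*1.225*1.76715e-04*249^2 = 2.013 N

2.013 N


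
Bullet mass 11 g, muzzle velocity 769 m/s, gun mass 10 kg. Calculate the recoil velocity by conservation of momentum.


v_recoil = m_p * v_p / m_gun = 0.011 * 769 / 10 = 0.8459 m/s

0.8459 m/s


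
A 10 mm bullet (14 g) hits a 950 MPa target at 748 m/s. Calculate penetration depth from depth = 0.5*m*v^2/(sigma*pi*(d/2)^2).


A = pi*(d/2)^2 = pi*(10/2)^2 = 78.5398 mm^2
E = 0.5*m*v^2 = 0.5*0.014*748^2 = 3916.53 J
depth = E/(sigma*A) = 3916.53 J / (950 MPa * 78.5398 mm^2) = 3916.53/(950 * 78.5398) m = 0.0524914 m ≈ 52.49 mm

52.49 mm


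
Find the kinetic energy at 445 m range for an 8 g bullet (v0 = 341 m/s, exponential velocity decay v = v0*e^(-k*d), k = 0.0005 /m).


v = v0*exp(-k*d) = 341*exp(-0.0005*445) = 272.976 m/s
E = 0.5*m*v^2 = 0.5*0.008*272.976^2 = 298.1 J

298.1 J


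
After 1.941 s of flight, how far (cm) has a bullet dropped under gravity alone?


drop = 0.5*g*t^2 = 0.5*9.81*1.941^2 = 18.4795 m ≈ 1848 cm

1848 cm


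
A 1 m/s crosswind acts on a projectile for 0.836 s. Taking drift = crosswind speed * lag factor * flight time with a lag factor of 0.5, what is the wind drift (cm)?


drift = v_wind * lag * t = 1 * 0.5 * 0.836 = 0.418 m ≈ 41.8 cm

41.8 cm


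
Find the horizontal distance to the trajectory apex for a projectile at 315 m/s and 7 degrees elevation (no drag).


R = v0^2*sin(2*theta)/g = 315^2*sin(2*7°)/9.81 = 2446.96 m
apex_dist = R/2 = 2446.96/2 = 1223 m

1223 m


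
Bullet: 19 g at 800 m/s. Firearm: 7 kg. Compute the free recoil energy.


v_r = m_p*v_p/m_gun = 0.019*800/7 = 2.17143 m/s, E_r = 0.5*m_gun*v_r^2 = 0.5*7*2.17143^2 = 16.5 J

16.5 J


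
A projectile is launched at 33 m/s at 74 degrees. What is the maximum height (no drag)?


H = (v0*sin(theta))^2 / (2g) = (33*sin(74°))^2 / (2*9.81) = 51.29 m

51.29 m


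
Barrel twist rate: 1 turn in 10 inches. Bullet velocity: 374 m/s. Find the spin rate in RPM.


twist_m = 10*0.0254 = 0.254 m
spin = v/twist = 374/0.254 = 1472.441 rev/s
RPM = spin*60 = 1472.441*60 ≈ 88346 RPM

88346 RPM


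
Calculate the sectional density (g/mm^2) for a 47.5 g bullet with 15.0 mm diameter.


SD = m/d^2 = 47.5/15.0^2 = 0.2111 g/mm^2

0.2111 g/mm^2


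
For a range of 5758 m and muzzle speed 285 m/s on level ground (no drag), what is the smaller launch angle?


sin(2*theta) = R*g/v0^2 = 5758*9.81/285^2 = 0.695426, theta = arcsin(0.695426)/2 = 22.03°

22.03 degrees


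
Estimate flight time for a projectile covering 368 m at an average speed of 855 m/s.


t = d/v = 368/855 = 0.4304 s

0.4304 s


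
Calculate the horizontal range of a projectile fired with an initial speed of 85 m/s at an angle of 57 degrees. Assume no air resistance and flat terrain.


R = v0^2 * sin(2*theta) / g = 85^2 * sin(2*57°) / 9.81 = 672.8 m

672.8 m


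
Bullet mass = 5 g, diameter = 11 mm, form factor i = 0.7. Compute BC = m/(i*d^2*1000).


BC = m/(i*d^2*1000) = 5/(0.7 * 11^2 * 1000) = 5.903e-05

5.903e-05


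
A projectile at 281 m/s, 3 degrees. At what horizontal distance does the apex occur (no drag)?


R = v0^2*sin(2*theta)/g = 281^2*sin(2*3°)/9.81 = 841.353 m
apex_dist = R/2 = 841.353/2 = 420.7 m

420.7 m


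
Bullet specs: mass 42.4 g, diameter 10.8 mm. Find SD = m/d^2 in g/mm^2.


SD = m/d^2 = 42.4/10.8^2 = 0.3635 g/mm^2

0.3635 g/mm^2


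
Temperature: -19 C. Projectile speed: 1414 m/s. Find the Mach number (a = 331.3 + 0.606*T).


a = 331.3 + 0.606*(-19) = 319.786 m/s
M = v/a = 1414/319.786 = 4.422

4.422


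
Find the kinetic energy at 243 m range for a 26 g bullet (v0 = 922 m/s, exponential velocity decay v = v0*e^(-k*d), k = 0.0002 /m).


v = v0*exp(-k*d) = 922*exp(-0.0002*243) = 878.262 m/s
E = 0.5*m*v^2 = 0.5*0.026*878.262^2 = 10027 J

10027 J


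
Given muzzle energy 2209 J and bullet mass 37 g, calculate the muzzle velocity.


v = sqrt(2*E/m) = sqrt(2*2209/0.037) = 345.6 m/s

345.6 m/s


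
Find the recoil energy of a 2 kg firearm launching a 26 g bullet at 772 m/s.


v_r = m_p*v_p/m_gun = 0.026*772/2 = 10.036 m/s, E_r = 0.5*m_gun*v_r^2 = 0.5*2*10.036^2 = 100.7 J

100.7 J


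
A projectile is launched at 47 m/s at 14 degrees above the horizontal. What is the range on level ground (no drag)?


R = v0^2 * sin(2*theta) / g = 47^2 * sin(2*14°) / 9.81 = 105.7 m

105.7 m


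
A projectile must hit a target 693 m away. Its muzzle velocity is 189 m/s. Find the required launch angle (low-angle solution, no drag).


sin(2*theta) = R*g/v0^2 = 693*9.81/189^2 = 0.190317, theta = arcsin(0.190317)/2 = 5.486°

5.486 degrees


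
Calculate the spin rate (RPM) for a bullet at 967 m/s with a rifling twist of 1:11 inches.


twist_m = 11*0.0254 = 0.2794 m
spin = v/twist = 967/0.2794 = 3460.988 rev/s
RPM = spin*60 = 3460.988*60 ≈ 207659 RPM

207659 RPM


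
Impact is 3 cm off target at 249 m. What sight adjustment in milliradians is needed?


1 mrad subtends 1 cm per 10 m of range, so adj = error_cm / (dist_m / 10) = 3 / (249/10) = 0.1205 mrad

0.1205 mrad


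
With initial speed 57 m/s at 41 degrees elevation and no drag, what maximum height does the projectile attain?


H = (v0*sin(theta))^2 / (2g) = (57*sin(41°))^2 / (2*9.81) = 71.27 m

71.27 m


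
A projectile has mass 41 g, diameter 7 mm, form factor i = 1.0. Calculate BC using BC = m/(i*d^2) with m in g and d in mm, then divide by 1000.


BC = m/(i*d^2*1000) = 41/(1.0 * 7^2 * 1000) = 0.0008367

0.0008367


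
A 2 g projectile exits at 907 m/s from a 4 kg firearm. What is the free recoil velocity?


v_recoil = m_p * v_p / m_gun = 0.002 * 907 / 4 = 0.4535 m/s

0.4535 m/s


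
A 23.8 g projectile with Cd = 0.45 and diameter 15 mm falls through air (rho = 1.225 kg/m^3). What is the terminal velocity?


A = pi*(d/2)^2 = pi*(15/2000)^2 = 1.76715e-04 m^2
vt = sqrt(2mg/(Cd*rho*A)) = sqrt(2*0.0238*9.81/(0.45 * 1.225 * 1.76715e-04)) = 69.24 m/s

69.24 m/s


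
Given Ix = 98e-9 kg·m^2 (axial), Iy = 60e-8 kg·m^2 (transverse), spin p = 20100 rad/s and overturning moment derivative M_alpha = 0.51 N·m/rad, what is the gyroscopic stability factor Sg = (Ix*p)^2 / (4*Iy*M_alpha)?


Sg = Ix^2 * p^2 / (4 * Iy * M_alpha) = (98e-9)^2 * 20100^2 / (4 * 60e-8 * 0.51) = 3.17

3.17


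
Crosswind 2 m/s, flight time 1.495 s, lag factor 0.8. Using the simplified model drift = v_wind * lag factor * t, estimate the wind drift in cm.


drift = v_wind * lag * t = 2 * 0.8 * 1.495 = 2.392 m ≈ 239.2 cm

239.2 cm


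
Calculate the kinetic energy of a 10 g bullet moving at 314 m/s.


E = 0.5*m*v^2 = 0.5*0.01*314^2 = 493 J

493 J


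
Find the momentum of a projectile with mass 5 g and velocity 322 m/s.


p = m*v = 0.005*322 = 1.61 kg·m/s

1.61 kg·m/s


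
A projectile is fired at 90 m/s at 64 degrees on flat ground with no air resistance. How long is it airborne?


T = 2*v0*sin(theta)/g = 2*90*sin(64°)/9.81 = 16.49 s

16.49 s


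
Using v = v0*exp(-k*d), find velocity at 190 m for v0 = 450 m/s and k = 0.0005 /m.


v = v0*exp(-k*d) = 450*exp(-0.0005*190) = 409.2 m/s

409.2 m/s


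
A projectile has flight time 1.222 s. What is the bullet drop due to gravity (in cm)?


drop = 0.5*g*t^2 = 0.5*9.81*1.222^2 = 7.32456 m ≈ 732.5 cm

732.5 cm


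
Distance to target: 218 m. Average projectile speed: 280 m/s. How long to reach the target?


t = d/v = 218/280 = 0.7786 s

0.7786 s


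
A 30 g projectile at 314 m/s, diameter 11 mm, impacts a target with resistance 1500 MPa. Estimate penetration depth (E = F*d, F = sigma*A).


A = pi*(d/2)^2 = pi*(11/2)^2 = 95.0332 mm^2
E = 0.5*m*v^2 = 0.5*0.03*314^2 = 1478.94 J
depth = E/(sigma*A) = 1478.94 J / (1500 MPa * 95.0332 mm^2) = 1478.94/(1500 * 95.0332) m = 0.0103749 m ≈ 10.37 mm

10.37 mm
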